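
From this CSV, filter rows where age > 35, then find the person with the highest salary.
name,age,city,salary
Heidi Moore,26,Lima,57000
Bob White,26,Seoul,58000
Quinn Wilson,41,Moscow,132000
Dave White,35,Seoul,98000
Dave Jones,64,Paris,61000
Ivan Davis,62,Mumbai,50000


Filter: age > 35
Sort by: salary (descending)

Filtered records (3):
  Quinn Wilson, age 41, salary $132000
  Dave Jones, age 64, salary $61000
  Ivan Davis, age 62, salary $50000

Highest salary: Quinn Wilson ($132000)

Quinn Wilson


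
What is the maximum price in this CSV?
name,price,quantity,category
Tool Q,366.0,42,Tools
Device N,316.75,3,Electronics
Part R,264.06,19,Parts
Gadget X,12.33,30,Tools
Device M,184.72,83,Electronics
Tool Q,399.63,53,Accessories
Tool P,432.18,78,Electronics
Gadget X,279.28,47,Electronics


Computing maximum price:
Values: [366.0, 316.75, 264.06, 12.33, 184.72, 399.63, 432.18, 279.28]
Max = 432.18

432.18


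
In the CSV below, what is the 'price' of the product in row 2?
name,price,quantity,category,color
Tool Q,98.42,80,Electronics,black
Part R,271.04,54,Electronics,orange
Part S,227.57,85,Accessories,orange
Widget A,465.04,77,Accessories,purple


Query: Row 2 ('Part R'), column 'price'
Value: 271.04

271.04


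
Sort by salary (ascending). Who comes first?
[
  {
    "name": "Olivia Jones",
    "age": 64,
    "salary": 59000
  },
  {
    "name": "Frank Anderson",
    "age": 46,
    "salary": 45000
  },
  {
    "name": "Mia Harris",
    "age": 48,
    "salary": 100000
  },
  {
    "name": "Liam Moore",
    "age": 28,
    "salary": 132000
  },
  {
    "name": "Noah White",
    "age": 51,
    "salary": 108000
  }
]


Sort by: salary (ascending)

Sorted order:
  1. Frank Anderson (salary = 45000)
  2. Olivia Jones (salary = 59000)
  3. Mia Harris (salary = 100000)
  4. Noah White (salary = 108000)
  5. Liam Moore (salary = 132000)

First: Frank Anderson

Frank Anderson


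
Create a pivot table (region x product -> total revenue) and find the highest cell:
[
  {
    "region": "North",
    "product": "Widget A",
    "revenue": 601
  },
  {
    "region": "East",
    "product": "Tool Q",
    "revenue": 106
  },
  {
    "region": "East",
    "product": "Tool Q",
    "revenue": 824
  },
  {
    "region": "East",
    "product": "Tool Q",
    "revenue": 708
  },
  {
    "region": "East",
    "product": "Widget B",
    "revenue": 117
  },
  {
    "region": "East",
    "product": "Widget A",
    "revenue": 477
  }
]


Pivot: region (rows) x product (columns) -> total revenue

     Tool Q        Widget A      Widget B    
East          1638           477           117  
North            0           601             0  

Highest: East / Tool Q = $1638

East / Tool Q = $1638


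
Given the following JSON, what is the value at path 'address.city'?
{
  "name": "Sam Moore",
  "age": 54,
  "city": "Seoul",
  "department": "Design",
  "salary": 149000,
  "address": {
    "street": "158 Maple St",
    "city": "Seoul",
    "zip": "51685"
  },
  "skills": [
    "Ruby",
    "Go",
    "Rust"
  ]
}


Query: address.city
Path: address -> city
Value: Seoul

Seoul


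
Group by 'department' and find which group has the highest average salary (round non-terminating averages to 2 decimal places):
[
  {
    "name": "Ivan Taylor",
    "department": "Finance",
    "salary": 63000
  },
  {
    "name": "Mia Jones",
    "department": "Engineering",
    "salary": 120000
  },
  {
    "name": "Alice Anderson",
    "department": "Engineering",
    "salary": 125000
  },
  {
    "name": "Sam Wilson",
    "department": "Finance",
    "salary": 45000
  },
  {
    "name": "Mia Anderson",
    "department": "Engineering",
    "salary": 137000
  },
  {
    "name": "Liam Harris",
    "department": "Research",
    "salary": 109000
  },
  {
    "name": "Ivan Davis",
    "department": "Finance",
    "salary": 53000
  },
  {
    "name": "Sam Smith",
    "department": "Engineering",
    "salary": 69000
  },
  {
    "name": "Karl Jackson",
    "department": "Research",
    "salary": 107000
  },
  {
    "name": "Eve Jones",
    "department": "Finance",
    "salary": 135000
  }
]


Group by: department

Groups:
  Engineering: 4 people, avg salary = 451000/4 = $112750
  Finance: 4 people, avg salary = 296000/4 = $74000
  Research: 2 people, avg salary = 216000/2 = $108000

Highest average salary: Engineering ($112750)

Engineering ($112750)


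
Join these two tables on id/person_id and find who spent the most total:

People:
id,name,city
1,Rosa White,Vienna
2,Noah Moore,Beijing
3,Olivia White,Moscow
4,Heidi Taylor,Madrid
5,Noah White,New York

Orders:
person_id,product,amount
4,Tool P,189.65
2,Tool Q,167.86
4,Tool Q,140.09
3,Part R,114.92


Join on: people.id = orders.person_id

Joined rows:
  Heidi Taylor (Madrid) bought Tool P for $189.65
  Noah Moore (Beijing) bought Tool Q for $167.86
  Heidi Taylor (Madrid) bought Tool Q for $140.09
  Olivia White (Moscow) bought Part R for $114.92

Total per person:
  Heidi Taylor: $329.74
  Noah Moore: $167.86
  Olivia White: $114.92

Top spender: Heidi Taylor ($329.74)

Heidi Taylor ($329.74)


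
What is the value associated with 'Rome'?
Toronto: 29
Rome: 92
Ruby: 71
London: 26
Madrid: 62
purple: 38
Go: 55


Looking up key 'Rome'
Value: 92

92


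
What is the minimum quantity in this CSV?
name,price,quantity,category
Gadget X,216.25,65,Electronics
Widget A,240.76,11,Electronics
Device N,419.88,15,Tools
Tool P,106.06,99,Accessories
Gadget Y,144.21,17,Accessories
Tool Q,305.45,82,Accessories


Computing minimum quantity:
Values: [65, 11, 15, 99, 17, 82]
Min = 11

11


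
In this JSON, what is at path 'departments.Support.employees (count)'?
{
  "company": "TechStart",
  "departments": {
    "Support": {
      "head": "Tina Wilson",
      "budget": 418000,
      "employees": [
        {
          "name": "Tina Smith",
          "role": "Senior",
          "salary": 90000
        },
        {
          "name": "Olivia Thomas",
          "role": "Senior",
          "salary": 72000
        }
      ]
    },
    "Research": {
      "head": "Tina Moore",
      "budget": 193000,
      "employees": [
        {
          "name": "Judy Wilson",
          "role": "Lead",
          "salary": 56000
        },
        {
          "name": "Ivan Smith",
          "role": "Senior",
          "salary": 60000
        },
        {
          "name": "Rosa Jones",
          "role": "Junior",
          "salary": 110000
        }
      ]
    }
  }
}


Path: departments.Support.employees (count)

Navigate:
  -> departments
  -> Support
  -> employees (array, length 2)

2


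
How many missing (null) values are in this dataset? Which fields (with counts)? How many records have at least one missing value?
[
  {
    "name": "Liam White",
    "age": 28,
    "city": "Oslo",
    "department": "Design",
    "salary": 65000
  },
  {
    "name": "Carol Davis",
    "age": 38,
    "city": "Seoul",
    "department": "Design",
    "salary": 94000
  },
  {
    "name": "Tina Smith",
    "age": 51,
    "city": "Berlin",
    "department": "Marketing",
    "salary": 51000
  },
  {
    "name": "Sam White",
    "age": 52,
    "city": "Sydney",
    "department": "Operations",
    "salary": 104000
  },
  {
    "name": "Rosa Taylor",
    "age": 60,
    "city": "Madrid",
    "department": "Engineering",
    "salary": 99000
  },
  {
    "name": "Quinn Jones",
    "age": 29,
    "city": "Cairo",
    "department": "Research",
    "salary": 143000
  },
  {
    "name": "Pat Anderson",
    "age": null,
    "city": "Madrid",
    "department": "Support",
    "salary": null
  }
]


Checking for missing (null) values in 7 records:

  Liam White: complete
  Carol Davis: complete
  Tina Smith: complete
  Sam White: complete
  Rosa Taylor: complete
  Quinn Jones: complete
  Pat Anderson: age, salary

Per field:
  name: 0 missing
  age: 1 missing
  city: 0 missing
  department: 0 missing
  salary: 1 missing

Total missing values: 2
Records with any missing: 1

2 missing values (age: 1, salary: 1); 1 incomplete records


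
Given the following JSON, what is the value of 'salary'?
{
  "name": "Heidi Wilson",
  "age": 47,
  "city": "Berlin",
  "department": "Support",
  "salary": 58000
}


Looking up field 'salary'
Value: 58000

58000


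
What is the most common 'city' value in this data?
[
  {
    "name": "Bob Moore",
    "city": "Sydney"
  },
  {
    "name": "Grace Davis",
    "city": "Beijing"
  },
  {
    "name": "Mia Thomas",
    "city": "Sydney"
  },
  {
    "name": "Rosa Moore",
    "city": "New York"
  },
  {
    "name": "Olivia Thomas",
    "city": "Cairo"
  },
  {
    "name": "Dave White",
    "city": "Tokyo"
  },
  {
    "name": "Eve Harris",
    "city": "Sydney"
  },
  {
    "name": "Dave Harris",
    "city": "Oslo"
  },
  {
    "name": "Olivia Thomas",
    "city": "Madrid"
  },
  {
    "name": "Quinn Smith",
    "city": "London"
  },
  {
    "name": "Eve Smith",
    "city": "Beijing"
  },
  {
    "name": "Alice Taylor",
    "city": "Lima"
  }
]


Counting 'city' values across 12 records:

  Sydney: 3 ###
  Beijing: 2 ##
  New York: 1 #
  Cairo: 1 #
  Tokyo: 1 #
  Oslo: 1 #
  Madrid: 1 #
  London: 1 #
  Lima: 1 #

Most common: Sydney (3 times)

Sydney (3 times)


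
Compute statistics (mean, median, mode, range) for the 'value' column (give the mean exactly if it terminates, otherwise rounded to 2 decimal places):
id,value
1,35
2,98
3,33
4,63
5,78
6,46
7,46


Data: [35, 98, 33, 63, 78, 46, 46]
Count: 7
Sum: 399
Mean: 399/7 = 57
Sorted: [33, 35, 46, 46, 63, 78, 98]
Median: 46.0
Mode: 46 (2 times)
Range: 98 - 33 = 65
Min: 33, Max: 98

mean=57, median=46.0, mode=46, range=65


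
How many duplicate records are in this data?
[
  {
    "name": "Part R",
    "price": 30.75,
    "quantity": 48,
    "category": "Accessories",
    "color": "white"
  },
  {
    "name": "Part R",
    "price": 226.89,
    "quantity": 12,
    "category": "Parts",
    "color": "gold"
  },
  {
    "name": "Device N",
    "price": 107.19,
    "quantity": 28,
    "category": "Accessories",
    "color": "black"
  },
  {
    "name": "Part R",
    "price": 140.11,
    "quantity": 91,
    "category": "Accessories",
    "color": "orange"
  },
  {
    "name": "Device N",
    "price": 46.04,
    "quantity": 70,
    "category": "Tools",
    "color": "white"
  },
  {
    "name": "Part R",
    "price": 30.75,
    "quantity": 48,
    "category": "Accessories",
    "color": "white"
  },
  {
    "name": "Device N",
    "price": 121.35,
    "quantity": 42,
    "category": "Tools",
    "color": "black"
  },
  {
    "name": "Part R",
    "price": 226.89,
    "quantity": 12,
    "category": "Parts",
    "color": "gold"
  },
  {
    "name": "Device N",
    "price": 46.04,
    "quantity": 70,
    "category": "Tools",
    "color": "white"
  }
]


Checking 9 records for duplicates:

  Row 1: Part R ($30.75, qty 48)
  Row 2: Part R ($226.89, qty 12)
  Row 3: Device N ($107.19, qty 28)
  Row 4: Part R ($140.11, qty 91)
  Row 5: Device N ($46.04, qty 70)
  Row 6: Part R ($30.75, qty 48) <-- DUPLICATE
  Row 7: Device N ($121.35, qty 42)
  Row 8: Part R ($226.89, qty 12) <-- DUPLICATE
  Row 9: Device N ($46.04, qty 70) <-- DUPLICATE

Duplicates found: 3
Unique records: 6

3 duplicates, 6 unique


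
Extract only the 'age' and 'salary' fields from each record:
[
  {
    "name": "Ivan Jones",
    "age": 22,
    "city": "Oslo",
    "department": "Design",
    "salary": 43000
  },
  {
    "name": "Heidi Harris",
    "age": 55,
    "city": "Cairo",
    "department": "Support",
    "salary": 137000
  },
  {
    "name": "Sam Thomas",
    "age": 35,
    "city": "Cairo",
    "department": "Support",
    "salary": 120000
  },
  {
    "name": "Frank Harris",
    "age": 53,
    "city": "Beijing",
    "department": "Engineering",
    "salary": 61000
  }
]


Original: 4 records with fields: name, age, city, department, salary
Keep: ['age', 'salary']
Drop: ['name', 'city', 'department']
Result: 4 records, 2 fields each

[
  {
    "age": 22,
    "salary": 43000
  },
  {
    "age": 55,
    "salary": 137000
  },
  {
    "age": 35,
    "salary": 120000
  },
  {
    "age": 53,
    "salary": 61000
  }
]


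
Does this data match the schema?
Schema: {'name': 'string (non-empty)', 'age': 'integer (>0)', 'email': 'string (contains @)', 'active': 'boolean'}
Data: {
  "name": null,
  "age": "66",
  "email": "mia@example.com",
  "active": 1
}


Validating each field against schema:
  name: FAIL (null is not a string)
  age: FAIL ("66" is not an integer)
  email: OK (string with @)
  active: FAIL (1 is not a boolean)

Result: INVALID (3 errors: name, age, active)

INVALID (3 errors: name, age, active)


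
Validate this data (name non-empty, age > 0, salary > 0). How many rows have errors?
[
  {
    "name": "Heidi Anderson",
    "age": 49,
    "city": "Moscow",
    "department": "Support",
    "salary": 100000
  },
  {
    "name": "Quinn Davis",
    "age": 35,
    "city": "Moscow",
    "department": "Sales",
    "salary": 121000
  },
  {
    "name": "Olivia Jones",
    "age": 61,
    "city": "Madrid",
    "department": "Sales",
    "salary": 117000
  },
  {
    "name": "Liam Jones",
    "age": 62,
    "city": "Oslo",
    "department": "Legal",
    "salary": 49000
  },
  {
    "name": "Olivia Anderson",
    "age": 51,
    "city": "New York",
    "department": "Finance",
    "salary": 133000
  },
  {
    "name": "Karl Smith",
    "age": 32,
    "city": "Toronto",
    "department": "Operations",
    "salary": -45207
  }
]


Validating 6 records:
Rules: name non-empty, age > 0, salary > 0

  Row 1 (Heidi Anderson): OK
  Row 2 (Quinn Davis): OK
  Row 3 (Olivia Jones): OK
  Row 4 (Liam Jones): OK
  Row 5 (Olivia Anderson): OK
  Row 6 (Karl Smith): negative salary: -45207

Total errors: 1

1 errors


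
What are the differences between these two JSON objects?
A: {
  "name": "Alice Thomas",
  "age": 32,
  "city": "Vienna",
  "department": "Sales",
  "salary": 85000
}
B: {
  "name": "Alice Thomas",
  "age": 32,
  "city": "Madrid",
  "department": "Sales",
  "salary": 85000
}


Comparing each field (in key order):
  name: same
  age: same
  city: DIFFERENT
  department: same
  salary: same
Differences:
  city: Vienna -> Madrid

1 field(s) changed

1 change: city


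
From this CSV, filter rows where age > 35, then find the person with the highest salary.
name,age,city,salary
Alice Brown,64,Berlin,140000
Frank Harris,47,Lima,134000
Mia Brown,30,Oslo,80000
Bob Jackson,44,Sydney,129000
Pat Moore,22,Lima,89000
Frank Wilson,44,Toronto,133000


Filter: age > 35
Sort by: salary (descending)

Filtered records (4):
  Alice Brown, age 64, salary $140000
  Frank Harris, age 47, salary $134000
  Frank Wilson, age 44, salary $133000
  Bob Jackson, age 44, salary $129000

Highest salary: Alice Brown ($140000)

Alice Brown


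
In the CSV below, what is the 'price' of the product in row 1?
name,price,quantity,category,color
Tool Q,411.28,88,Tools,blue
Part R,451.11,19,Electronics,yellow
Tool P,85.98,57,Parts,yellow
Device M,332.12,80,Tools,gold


Query: Row 1 ('Tool Q'), column 'price'
Value: 411.28

411.28


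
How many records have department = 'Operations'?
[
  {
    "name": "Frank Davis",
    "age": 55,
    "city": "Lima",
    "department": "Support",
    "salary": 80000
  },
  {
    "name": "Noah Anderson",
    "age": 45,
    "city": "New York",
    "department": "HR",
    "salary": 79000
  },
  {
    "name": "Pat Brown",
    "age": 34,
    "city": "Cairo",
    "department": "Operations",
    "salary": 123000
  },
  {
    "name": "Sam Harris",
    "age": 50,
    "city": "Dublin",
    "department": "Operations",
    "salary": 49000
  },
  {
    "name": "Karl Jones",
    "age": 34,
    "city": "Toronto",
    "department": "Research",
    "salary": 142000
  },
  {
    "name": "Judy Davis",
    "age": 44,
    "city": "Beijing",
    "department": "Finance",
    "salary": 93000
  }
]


Data: 6 records
Condition: department = 'Operations'

Checking each record:
  Frank Davis: Support
  Noah Anderson: HR
  Pat Brown: Operations MATCH
  Sam Harris: Operations MATCH
  Karl Jones: Research
  Judy Davis: Finance

Count: 2

2


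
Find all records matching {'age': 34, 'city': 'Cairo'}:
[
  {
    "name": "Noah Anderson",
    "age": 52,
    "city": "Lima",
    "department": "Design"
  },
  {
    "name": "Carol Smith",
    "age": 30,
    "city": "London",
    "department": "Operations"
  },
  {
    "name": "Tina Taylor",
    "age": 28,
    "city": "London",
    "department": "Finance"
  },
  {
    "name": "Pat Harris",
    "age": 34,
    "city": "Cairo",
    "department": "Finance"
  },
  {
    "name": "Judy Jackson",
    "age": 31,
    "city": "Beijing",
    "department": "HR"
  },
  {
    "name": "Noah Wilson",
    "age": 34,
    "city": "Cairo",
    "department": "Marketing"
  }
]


Search criteria: {'age': 34, 'city': 'Cairo'}

Checking 6 records:
  Noah Anderson: {age: 52, city: Lima}
  Carol Smith: {age: 30, city: London}
  Tina Taylor: {age: 28, city: London}
  Pat Harris: {age: 34, city: Cairo} <-- MATCH
  Judy Jackson: {age: 31, city: Beijing}
  Noah Wilson: {age: 34, city: Cairo} <-- MATCH

Matches: ["Pat Harris", "Noah Wilson"]

["Pat Harris", "Noah Wilson"]


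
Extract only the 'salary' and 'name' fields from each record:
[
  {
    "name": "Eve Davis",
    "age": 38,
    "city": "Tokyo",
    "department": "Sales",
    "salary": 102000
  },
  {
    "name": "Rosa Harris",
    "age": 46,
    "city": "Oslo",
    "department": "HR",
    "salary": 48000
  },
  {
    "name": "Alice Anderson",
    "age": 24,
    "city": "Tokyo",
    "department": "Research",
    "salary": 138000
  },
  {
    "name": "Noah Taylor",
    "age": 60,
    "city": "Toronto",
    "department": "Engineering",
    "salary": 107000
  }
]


Original: 4 records with fields: name, age, city, department, salary
Keep: ['salary', 'name']
Drop: ['age', 'city', 'department']
Result: 4 records, 2 fields each

[
  {
    "salary": 102000,
    "name": "Eve Davis"
  },
  {
    "salary": 48000,
    "name": "Rosa Harris"
  },
  {
    "salary": 138000,
    "name": "Alice Anderson"
  },
  {
    "salary": 107000,
    "name": "Noah Taylor"
  }
]


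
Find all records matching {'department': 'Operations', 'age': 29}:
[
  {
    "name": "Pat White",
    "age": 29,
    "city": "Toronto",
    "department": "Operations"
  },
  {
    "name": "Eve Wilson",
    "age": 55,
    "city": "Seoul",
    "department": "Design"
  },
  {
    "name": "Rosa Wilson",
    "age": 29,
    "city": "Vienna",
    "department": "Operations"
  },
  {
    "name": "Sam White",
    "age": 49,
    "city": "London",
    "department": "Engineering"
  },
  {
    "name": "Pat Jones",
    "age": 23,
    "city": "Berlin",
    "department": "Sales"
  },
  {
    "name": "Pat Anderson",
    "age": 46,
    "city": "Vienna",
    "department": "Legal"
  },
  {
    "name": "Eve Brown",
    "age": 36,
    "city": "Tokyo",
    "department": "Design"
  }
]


Search criteria: {'department': 'Operations', 'age': 29}

Checking 7 records:
  Pat White: {department: Operations, age: 29} <-- MATCH
  Eve Wilson: {department: Design, age: 55}
  Rosa Wilson: {department: Operations, age: 29} <-- MATCH
  Sam White: {department: Engineering, age: 49}
  Pat Jones: {department: Sales, age: 23}
  Pat Anderson: {department: Legal, age: 46}
  Eve Brown: {department: Design, age: 36}

Matches: ["Pat White", "Rosa Wilson"]

["Pat White", "Rosa Wilson"]


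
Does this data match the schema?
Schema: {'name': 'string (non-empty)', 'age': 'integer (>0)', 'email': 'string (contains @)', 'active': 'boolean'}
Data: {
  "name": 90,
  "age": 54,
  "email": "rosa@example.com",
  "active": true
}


Validating each field against schema:
  name: FAIL (90 is not a string)
  age: OK (positive integer)
  email: OK (string with @)
  active: OK (boolean)

Result: INVALID (1 error: name)

INVALID (1 error: name)


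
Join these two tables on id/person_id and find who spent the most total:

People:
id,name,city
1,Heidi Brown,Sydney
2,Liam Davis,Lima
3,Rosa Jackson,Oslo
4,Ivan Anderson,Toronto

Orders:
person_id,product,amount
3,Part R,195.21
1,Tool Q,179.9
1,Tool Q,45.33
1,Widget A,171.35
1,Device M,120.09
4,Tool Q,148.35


Join on: people.id = orders.person_id

Joined rows:
  Rosa Jackson (Oslo) bought Part R for $195.21
  Heidi Brown (Sydney) bought Tool Q for $179.9
  Heidi Brown (Sydney) bought Tool Q for $45.33
  Heidi Brown (Sydney) bought Widget A for $171.35
  Heidi Brown (Sydney) bought Device M for $120.09
  Ivan Anderson (Toronto) bought Tool Q for $148.35

Total per person:
  Heidi Brown: $516.67
  Rosa Jackson: $195.21
  Ivan Anderson: $148.35

Top spender: Heidi Brown ($516.67)

Heidi Brown ($516.67)


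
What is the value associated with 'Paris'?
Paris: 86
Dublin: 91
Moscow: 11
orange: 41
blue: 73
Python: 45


Looking up key 'Paris'
Value: 86

86


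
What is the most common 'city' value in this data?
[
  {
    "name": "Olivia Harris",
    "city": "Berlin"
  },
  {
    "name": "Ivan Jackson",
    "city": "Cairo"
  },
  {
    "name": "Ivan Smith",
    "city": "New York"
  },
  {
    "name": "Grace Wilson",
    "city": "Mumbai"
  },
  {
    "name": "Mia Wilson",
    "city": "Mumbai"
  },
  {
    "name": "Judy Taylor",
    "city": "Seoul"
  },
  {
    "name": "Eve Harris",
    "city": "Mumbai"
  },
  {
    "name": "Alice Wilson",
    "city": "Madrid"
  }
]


Counting 'city' values across 8 records:

  Mumbai: 3 ###
  Berlin: 1 #
  Cairo: 1 #
  New York: 1 #
  Seoul: 1 #
  Madrid: 1 #

Most common: Mumbai (3 times)

Mumbai (3 times)


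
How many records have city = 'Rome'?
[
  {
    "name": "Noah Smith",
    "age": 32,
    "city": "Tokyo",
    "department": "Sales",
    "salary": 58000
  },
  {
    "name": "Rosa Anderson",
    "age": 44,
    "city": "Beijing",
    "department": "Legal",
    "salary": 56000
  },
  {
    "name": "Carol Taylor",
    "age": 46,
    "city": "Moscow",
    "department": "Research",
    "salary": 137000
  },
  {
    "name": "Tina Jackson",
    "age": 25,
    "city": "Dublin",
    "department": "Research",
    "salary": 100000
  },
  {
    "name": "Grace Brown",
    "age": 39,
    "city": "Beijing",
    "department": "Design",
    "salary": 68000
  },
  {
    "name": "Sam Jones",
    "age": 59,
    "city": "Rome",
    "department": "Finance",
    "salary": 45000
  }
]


Data: 6 records
Condition: city = 'Rome'

Checking each record:
  Noah Smith: Tokyo
  Rosa Anderson: Beijing
  Carol Taylor: Moscow
  Tina Jackson: Dublin
  Grace Brown: Beijing
  Sam Jones: Rome MATCH

Count: 1

1


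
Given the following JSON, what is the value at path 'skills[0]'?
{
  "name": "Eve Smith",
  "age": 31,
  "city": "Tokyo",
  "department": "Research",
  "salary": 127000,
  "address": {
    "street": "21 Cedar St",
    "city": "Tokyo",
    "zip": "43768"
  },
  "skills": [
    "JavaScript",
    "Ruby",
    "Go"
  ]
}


Query: skills[0]
Path: skills -> first element
Value: JavaScript

JavaScript


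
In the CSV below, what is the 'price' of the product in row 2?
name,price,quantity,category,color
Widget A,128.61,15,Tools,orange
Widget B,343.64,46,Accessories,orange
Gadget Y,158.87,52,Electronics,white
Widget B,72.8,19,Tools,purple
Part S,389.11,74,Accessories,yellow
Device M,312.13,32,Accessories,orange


Query: Row 2 ('Widget B'), column 'price'
Value: 343.64

343.64


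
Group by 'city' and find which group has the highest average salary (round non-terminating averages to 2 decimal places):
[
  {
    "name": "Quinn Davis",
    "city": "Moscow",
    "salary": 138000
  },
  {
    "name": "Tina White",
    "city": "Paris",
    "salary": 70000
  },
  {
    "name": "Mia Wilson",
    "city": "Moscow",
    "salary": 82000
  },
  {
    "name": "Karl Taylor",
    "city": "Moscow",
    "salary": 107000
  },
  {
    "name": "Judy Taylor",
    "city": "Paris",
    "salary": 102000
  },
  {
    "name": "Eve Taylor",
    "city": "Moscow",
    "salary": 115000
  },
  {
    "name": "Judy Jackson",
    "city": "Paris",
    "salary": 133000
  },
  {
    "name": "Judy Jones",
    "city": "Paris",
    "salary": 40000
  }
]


Group by: city

Groups:
  Moscow: 4 people, avg salary = 442000/4 = $110500
  Paris: 4 people, avg salary = 345000/4 = $86250

Highest average salary: Moscow ($110500)

Moscow ($110500)


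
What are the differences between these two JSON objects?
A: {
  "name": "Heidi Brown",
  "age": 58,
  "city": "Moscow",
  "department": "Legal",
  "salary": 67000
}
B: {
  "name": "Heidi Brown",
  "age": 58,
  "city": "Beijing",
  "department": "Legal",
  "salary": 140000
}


Comparing each field (in key order):
  name: same
  age: same
  city: DIFFERENT
  department: same
  salary: DIFFERENT
Differences:
  city: Moscow -> Beijing
  salary: 67000 -> 140000

2 field(s) changed

2 changes: city, salary


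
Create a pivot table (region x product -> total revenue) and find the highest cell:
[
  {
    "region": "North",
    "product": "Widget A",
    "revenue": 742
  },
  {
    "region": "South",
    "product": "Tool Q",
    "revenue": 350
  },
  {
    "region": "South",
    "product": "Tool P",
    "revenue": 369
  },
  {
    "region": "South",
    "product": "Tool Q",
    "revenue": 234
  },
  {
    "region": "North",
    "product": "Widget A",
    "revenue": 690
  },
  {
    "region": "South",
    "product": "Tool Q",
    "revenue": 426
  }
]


Pivot: region (rows) x product (columns) -> total revenue

     Tool P        Tool Q        Widget A    
North            0             0          1432  
South          369          1010             0  

Highest: North / Widget A = $1432

North / Widget A = $1432


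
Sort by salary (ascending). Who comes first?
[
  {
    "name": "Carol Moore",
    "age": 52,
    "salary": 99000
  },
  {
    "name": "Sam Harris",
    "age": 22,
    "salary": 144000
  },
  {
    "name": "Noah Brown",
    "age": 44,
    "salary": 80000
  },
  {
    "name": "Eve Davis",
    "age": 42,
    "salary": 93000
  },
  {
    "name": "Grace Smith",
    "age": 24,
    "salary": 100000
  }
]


Sort by: salary (ascending)

Sorted order:
  1. Noah Brown (salary = 80000)
  2. Eve Davis (salary = 93000)
  3. Carol Moore (salary = 99000)
  4. Grace Smith (salary = 100000)
  5. Sam Harris (salary = 144000)

First: Noah Brown

Noah Brown


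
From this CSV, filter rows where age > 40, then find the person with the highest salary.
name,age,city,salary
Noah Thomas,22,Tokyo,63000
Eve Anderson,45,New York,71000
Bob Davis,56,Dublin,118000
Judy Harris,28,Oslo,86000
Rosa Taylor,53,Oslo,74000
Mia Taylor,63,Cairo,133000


Filter: age > 40
Sort by: salary (descending)

Filtered records (4):
  Mia Taylor, age 63, salary $133000
  Bob Davis, age 56, salary $118000
  Rosa Taylor, age 53, salary $74000
  Eve Anderson, age 45, salary $71000

Highest salary: Mia Taylor ($133000)

Mia Taylor


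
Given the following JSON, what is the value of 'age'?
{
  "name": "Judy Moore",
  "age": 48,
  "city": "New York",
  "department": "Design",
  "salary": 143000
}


Looking up field 'age'
Value: 48

48


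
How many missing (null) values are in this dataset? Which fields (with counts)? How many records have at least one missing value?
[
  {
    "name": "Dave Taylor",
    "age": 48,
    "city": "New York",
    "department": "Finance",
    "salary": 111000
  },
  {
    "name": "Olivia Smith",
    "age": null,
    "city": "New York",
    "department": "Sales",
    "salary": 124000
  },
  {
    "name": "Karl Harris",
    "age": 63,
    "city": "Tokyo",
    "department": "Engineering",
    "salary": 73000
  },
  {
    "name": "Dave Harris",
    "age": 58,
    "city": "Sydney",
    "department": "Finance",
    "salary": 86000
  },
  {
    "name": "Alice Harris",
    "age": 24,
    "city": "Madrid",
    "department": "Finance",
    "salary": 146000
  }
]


Checking for missing (null) values in 5 records:

  Dave Taylor: complete
  Olivia Smith: age
  Karl Harris: complete
  Dave Harris: complete
  Alice Harris: complete

Per field:
  name: 0 missing
  age: 1 missing
  city: 0 missing
  department: 0 missing
  salary: 0 missing

Total missing values: 1
Records with any missing: 1

1 missing values (age: 1); 1 incomplete records


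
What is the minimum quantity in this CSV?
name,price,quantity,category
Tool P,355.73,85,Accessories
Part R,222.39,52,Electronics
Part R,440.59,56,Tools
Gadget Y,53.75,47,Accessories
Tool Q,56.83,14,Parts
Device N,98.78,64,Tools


Computing minimum quantity:
Values: [85, 52, 56, 47, 14, 64]
Min = 14

14


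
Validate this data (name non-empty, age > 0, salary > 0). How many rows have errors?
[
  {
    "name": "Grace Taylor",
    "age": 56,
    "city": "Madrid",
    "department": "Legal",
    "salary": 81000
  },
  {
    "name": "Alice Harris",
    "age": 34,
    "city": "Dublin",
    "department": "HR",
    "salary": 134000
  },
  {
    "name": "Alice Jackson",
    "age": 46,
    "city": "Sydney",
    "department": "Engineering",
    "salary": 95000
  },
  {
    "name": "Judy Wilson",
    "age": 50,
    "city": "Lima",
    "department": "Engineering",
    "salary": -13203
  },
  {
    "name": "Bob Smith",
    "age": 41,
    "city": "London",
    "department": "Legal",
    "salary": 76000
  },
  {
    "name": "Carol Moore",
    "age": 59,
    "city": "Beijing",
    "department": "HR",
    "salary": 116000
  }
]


Validating 6 records:
Rules: name non-empty, age > 0, salary > 0

  Row 1 (Grace Taylor): OK
  Row 2 (Alice Harris): OK
  Row 3 (Alice Jackson): OK
  Row 4 (Judy Wilson): negative salary: -13203
  Row 5 (Bob Smith): OK
  Row 6 (Carol Moore): OK

Total errors: 1

1 errors


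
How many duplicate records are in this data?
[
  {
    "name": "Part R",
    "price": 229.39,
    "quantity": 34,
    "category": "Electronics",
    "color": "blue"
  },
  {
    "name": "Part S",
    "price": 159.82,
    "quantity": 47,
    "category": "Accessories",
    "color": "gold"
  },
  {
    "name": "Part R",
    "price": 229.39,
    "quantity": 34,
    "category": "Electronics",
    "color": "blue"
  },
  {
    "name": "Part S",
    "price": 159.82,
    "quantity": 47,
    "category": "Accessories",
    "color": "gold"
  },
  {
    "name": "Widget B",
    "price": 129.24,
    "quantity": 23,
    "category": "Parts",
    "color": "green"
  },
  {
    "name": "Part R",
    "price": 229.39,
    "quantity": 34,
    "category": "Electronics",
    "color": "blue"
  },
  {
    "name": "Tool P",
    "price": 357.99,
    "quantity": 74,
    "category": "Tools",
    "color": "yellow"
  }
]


Checking 7 records for duplicates:

  Row 1: Part R ($229.39, qty 34)
  Row 2: Part S ($159.82, qty 47)
  Row 3: Part R ($229.39, qty 34) <-- DUPLICATE
  Row 4: Part S ($159.82, qty 47) <-- DUPLICATE
  Row 5: Widget B ($129.24, qty 23)
  Row 6: Part R ($229.39, qty 34) <-- DUPLICATE
  Row 7: Tool P ($357.99, qty 74)

Duplicates found: 3
Unique records: 4

3 duplicates, 4 unique


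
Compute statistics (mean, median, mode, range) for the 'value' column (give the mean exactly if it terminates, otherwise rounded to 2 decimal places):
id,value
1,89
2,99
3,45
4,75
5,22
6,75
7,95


Data: [89, 99, 45, 75, 22, 75, 95]
Count: 7
Sum: 500
Mean: 500/7 ≈ 71.43 (rounded to 2 decimal places)
Sorted: [22, 45, 75, 75, 89, 95, 99]
Median: 75.0
Mode: 75 (2 times)
Range: 99 - 22 = 77
Min: 22, Max: 99

mean≈71.43, median=75.0, mode=75, range=77


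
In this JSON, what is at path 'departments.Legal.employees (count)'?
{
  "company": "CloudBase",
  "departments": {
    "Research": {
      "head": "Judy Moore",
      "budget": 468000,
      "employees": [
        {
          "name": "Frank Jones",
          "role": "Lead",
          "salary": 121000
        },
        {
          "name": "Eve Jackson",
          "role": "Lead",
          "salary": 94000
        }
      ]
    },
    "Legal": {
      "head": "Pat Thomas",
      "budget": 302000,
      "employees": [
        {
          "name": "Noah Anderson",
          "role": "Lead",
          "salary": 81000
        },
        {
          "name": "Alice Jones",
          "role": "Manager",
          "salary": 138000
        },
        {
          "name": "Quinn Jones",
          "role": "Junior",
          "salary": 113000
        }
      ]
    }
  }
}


Path: departments.Legal.employees (count)

Navigate:
  -> departments
  -> Legal
  -> employees (array, length 3)

3


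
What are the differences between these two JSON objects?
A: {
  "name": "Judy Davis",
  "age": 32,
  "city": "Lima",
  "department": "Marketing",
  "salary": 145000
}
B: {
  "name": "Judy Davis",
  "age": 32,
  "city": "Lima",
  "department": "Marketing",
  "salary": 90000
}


Comparing each field (in key order):
  name: same
  age: same
  city: same
  department: same
  salary: DIFFERENT
Differences:
  salary: 145000 -> 90000

1 field(s) changed

1 change: salary


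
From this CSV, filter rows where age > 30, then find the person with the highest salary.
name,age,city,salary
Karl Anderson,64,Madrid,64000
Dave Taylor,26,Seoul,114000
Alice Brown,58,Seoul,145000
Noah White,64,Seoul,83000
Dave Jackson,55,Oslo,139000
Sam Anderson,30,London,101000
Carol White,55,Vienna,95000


Filter: age > 30
Sort by: salary (descending)

Filtered records (5):
  Alice Brown, age 58, salary $145000
  Dave Jackson, age 55, salary $139000
  Carol White, age 55, salary $95000
  Noah White, age 64, salary $83000
  Karl Anderson, age 64, salary $64000

Highest salary: Alice Brown ($145000)

Alice Brown


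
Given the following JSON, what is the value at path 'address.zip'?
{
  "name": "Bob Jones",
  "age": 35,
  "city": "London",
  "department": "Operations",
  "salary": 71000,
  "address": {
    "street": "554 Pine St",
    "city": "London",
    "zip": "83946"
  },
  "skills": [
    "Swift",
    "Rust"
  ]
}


Query: address.zip
Path: address -> zip
Value: 83946

83946


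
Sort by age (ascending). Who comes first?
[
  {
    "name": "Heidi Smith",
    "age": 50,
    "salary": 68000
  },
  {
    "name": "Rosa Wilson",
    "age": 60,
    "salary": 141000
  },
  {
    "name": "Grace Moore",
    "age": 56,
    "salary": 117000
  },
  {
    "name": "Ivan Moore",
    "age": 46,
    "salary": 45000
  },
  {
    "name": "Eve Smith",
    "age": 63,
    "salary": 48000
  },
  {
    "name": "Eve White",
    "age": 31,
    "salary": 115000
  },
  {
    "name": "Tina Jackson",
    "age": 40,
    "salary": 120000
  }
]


Sort by: age (ascending)

Sorted order:
  1. Eve White (age = 31)
  2. Tina Jackson (age = 40)
  3. Ivan Moore (age = 46)
  4. Heidi Smith (age = 50)
  5. Grace Moore (age = 56)
  6. Rosa Wilson (age = 60)
  7. Eve Smith (age = 63)

First: Eve White

Eve White


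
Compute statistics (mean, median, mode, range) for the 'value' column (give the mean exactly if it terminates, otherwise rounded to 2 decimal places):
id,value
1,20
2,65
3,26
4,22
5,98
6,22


Data: [20, 65, 26, 22, 98, 22]
Count: 6
Sum: 253
Mean: 253/6 ≈ 42.17 (rounded to 2 decimal places)
Sorted: [20, 22, 22, 26, 65, 98]
Median: 24.0
Mode: 22 (2 times)
Range: 98 - 20 = 78
Min: 20, Max: 98

mean≈42.17, median=24.0, mode=22, range=78


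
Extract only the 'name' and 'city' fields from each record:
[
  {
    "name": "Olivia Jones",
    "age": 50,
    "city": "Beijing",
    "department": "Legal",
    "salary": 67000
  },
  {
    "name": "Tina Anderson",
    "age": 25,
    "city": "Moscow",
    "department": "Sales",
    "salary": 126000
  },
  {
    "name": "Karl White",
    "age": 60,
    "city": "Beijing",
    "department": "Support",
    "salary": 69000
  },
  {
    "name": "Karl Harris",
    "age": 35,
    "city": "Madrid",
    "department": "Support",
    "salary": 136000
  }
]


Original: 4 records with fields: name, age, city, department, salary
Keep: ['name', 'city']
Drop: ['age', 'department', 'salary']
Result: 4 records, 2 fields each

[
  {
    "name": "Olivia Jones",
    "city": "Beijing"
  },
  {
    "name": "Tina Anderson",
    "city": "Moscow"
  },
  {
    "name": "Karl White",
    "city": "Beijing"
  },
  {
    "name": "Karl Harris",
    "city": "Madrid"
  }
]


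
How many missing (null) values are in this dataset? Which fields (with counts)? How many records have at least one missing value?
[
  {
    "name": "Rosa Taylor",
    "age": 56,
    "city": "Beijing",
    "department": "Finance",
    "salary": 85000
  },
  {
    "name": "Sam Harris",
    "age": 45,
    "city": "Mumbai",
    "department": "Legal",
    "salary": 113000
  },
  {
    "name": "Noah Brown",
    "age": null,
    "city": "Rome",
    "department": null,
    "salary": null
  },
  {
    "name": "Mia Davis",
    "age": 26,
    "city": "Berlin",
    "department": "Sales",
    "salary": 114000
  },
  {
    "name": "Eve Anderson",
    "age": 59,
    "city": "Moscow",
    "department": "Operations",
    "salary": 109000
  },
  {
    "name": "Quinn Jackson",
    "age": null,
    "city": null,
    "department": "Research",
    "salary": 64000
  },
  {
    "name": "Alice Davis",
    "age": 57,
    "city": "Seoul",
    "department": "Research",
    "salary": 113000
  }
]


Checking for missing (null) values in 7 records:

  Rosa Taylor: complete
  Sam Harris: complete
  Noah Brown: age, department, salary
  Mia Davis: complete
  Eve Anderson: complete
  Quinn Jackson: age, city
  Alice Davis: complete

Per field:
  name: 0 missing
  age: 2 missing
  city: 1 missing
  department: 1 missing
  salary: 1 missing

Total missing values: 5
Records with any missing: 2

5 missing values (age: 2, city: 1, department: 1, salary: 1); 2 incomplete records


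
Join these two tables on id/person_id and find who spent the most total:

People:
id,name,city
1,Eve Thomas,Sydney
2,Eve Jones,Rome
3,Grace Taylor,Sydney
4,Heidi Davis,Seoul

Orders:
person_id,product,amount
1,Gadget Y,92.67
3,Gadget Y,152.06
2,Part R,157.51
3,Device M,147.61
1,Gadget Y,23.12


Join on: people.id = orders.person_id

Joined rows:
  Eve Thomas (Sydney) bought Gadget Y for $92.67
  Grace Taylor (Sydney) bought Gadget Y for $152.06
  Eve Jones (Rome) bought Part R for $157.51
  Grace Taylor (Sydney) bought Device M for $147.61
  Eve Thomas (Sydney) bought Gadget Y for $23.12

Total per person:
  Grace Taylor: $299.67
  Eve Jones: $157.51
  Eve Thomas: $115.79

Top spender: Grace Taylor ($299.67)

Grace Taylor ($299.67)


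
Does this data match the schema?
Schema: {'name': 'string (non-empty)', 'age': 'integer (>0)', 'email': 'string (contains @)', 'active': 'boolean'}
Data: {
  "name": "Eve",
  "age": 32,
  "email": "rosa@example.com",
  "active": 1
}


Validating each field against schema:
  name: OK (non-empty string)
  age: OK (positive integer)
  email: OK (string with @)
  active: FAIL (1 is not a boolean)

Result: INVALID (1 error: active)

INVALID (1 error: active)


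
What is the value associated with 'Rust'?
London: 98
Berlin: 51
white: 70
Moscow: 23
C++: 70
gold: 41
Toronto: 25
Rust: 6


Looking up key 'Rust'
Value: 6

6


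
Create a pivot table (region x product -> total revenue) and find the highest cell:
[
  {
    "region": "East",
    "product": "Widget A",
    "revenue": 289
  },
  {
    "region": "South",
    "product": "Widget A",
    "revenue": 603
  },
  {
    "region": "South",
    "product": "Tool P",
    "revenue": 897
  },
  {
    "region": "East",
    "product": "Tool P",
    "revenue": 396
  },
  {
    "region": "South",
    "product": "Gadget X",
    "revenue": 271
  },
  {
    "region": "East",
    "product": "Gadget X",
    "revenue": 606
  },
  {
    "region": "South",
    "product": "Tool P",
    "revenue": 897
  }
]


Pivot: region (rows) x product (columns) -> total revenue

     Gadget X      Tool P        Widget A    
East           606           396           289  
South          271          1794           603  

Highest: South / Tool P = $1794

South / Tool P = $1794


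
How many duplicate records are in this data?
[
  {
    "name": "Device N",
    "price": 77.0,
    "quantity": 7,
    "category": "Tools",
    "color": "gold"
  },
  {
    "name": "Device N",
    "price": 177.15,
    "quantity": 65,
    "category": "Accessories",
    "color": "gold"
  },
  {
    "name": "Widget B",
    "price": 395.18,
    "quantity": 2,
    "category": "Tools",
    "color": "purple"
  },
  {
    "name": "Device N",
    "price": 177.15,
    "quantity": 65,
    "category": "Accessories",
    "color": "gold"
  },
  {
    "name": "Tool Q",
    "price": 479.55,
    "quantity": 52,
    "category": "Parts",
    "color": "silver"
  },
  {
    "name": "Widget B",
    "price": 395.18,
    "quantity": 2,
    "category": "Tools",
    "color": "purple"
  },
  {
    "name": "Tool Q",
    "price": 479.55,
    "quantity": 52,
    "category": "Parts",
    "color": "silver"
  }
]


Checking 7 records for duplicates:

  Row 1: Device N ($77.0, qty 7)
  Row 2: Device N ($177.15, qty 65)
  Row 3: Widget B ($395.18, qty 2)
  Row 4: Device N ($177.15, qty 65) <-- DUPLICATE
  Row 5: Tool Q ($479.55, qty 52)
  Row 6: Widget B ($395.18, qty 2) <-- DUPLICATE
  Row 7: Tool Q ($479.55, qty 52) <-- DUPLICATE

Duplicates found: 3
Unique records: 4

3 duplicates, 4 unique
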